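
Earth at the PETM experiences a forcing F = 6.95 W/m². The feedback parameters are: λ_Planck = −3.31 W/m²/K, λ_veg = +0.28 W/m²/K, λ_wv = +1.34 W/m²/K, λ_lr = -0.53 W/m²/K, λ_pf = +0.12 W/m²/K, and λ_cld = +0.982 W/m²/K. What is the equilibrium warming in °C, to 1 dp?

6.2 °C

Net feedback parameter λ = (−3.31) + (+0.28) + (+1.34) + (-0.53) + (+0.12) + (+0.982) = -1.118 W/m²/K.
ΔT = −F/λ = −6.95/(-1.118) = 6.2 °C.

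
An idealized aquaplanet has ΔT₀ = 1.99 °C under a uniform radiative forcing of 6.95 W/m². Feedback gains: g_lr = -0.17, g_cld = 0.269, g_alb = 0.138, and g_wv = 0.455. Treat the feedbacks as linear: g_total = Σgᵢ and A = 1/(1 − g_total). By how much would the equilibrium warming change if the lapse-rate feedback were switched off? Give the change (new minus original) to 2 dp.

7.96 °C

Original: g = 0.692, ΔT = 1.99/(1−0.692) = 6.4610 °C.
Without lapse-rate: g' = 0.862, ΔT' = 1.99/(1−0.862) = 14.4203 °C.
Change = 14.4203 − 6.4610 = 7.96 °C.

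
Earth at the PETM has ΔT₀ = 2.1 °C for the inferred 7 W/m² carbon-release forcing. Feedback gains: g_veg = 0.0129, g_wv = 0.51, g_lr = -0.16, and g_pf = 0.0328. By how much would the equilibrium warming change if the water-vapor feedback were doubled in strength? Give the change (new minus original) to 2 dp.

18.79 °C

Original: g = 0.3957, ΔT = 2.1/(1−0.3957) = 3.4751 °C.
With doubled water-vapor: g' = 0.9057, ΔT' = 2.1/(1−0.9057) = 22.2694 °C.
Change = 22.2694 − 3.4751 = 18.79 °C.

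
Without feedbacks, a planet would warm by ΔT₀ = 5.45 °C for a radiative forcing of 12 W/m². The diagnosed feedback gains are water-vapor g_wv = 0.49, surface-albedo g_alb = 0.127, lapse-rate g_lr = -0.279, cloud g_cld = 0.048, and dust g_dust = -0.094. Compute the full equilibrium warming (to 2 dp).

Total gain g = 0.49 + 0.127 − 0.279 + 0.048 − 0.094 = 0.292.
Amplification A = 1/(1 − 0.292) = 1.412.
ΔT = 5.45 × 1.412 = 7.70 °C.

7.70 °C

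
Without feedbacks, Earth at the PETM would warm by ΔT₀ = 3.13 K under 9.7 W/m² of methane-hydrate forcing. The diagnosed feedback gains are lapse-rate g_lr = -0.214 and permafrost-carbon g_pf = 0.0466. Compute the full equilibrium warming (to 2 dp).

2.68 K

Total gain g = -0.214 + 0.0466 = -0.1674.
Amplification A = 1/(1 + 0.1674) = 0.8566.
ΔT = 3.13 × 0.8566 = 2.68 K.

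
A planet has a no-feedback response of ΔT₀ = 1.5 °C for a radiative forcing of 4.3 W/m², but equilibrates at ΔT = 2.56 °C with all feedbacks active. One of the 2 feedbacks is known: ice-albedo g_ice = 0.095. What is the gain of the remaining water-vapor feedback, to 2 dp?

Amplification A = ΔT/ΔT₀ = 2.56/1.5 = 1.707.
Total gain g = 1 − 1/A = 1 − 1/1.707 = 0.4142.
The known gain is 0.095.
g_wv = 0.4142 − 0.095 = 0.32.

0.32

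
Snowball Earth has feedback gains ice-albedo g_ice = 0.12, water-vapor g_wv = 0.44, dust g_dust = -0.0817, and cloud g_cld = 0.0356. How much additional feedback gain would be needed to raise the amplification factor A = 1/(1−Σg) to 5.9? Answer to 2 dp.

0.32

Current total gain = 0.5139.
Target gain for A = 5.9: g* = 1 − 1/5.9 = 0.8305.
Additional gain needed = 0.8305 − 0.5139 = 0.32.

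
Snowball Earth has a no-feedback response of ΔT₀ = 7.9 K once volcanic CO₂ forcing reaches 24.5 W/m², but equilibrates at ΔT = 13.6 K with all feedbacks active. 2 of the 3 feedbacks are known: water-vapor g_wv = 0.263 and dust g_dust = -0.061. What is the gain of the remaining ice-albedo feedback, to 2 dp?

0.22

Amplification A = ΔT/ΔT₀ = 13.6/7.9 = 1.722.
Total gain g = 1 − 1/A = 1 − 1/1.722 = 0.4193.
Known gains sum to 0.263 − 0.061 = 0.202.
g_ice = 0.4193 − 0.202 = 0.22.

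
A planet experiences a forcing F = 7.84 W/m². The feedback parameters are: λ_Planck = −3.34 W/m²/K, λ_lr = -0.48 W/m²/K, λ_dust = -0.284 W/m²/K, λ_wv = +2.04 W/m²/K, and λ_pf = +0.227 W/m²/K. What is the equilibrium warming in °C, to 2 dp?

Net feedback parameter λ = (−3.34) + (-0.48) + (-0.284) + (+2.04) + (+0.227) = -1.837 W/m²/K.
ΔT = −F/λ = −7.84/(-1.837) = 4.27 °C.

4.27 °C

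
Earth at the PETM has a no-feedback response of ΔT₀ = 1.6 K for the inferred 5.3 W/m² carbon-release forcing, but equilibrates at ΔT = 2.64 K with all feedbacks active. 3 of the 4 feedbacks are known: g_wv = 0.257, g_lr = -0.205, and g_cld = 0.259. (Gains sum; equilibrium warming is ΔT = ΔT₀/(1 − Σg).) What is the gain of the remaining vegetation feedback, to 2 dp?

Amplification A = ΔT/ΔT₀ = 2.64/1.6 = 1.65.
Total gain g = 1 − 1/A = 1 − 1/1.65 = 0.3939.
Known gains sum to 0.257 − 0.205 + 0.259 = 0.311.
g_veg = 0.3939 − 0.311 = 0.08.

0.08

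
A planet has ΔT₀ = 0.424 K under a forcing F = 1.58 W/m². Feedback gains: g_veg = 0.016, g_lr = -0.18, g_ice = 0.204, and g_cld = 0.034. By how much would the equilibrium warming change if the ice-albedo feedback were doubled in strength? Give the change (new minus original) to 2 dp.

0.13 K

Original: g = 0.074, ΔT = 0.424/(1−0.074) = 0.4579 K.
With doubled ice-albedo: g' = 0.278, ΔT' = 0.424/(1−0.278) = 0.5873 K.
Change = 0.5873 − 0.4579 = 0.13 K.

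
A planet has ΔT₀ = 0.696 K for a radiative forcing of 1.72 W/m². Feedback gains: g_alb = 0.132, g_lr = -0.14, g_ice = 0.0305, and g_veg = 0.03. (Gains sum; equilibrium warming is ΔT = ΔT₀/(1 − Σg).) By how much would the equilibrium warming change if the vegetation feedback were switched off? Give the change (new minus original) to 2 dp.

-0.02 K

Original: g = 0.0525, ΔT = 0.696/(1−0.0525) = 0.7346 K.
Without vegetation: g' = 0.0225, ΔT' = 0.696/(1−0.0225) = 0.7120 K.
Change = 0.7120 − 0.7346 = -0.02 K.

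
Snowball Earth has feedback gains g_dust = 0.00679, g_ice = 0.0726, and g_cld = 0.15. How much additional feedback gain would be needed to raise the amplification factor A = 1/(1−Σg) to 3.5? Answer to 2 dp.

Current total gain = 0.22939.
Target gain for A = 3.5: g* = 1 − 1/3.5 = 0.7143.
Additional gain needed = 0.7143 − 0.22939 = 0.48.

0.48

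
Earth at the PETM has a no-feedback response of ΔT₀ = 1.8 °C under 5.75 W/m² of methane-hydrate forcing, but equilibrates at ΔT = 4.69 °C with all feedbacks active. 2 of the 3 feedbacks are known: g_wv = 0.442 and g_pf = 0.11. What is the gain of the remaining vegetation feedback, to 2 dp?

0.06

Amplification A = ΔT/ΔT₀ = 4.69/1.8 = 2.606.
Total gain g = 1 − 1/A = 1 − 1/2.606 = 0.6163.
Known gains sum to 0.442 + 0.11 = 0.552.
g_veg = 0.6163 − 0.552 = 0.06.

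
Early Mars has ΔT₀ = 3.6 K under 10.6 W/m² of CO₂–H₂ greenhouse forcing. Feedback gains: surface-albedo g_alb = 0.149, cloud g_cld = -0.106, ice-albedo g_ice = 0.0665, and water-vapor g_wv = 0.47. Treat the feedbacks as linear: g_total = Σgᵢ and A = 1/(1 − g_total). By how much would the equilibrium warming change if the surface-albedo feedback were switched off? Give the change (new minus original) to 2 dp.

Original: g = 0.5795, ΔT = 3.6/(1−0.5795) = 8.5612 K.
Without surface-albedo: g' = 0.4305, ΔT' = 3.6/(1−0.4305) = 6.3213 K.
Change = 6.3213 − 8.5612 = -2.24 K.

-2.24 K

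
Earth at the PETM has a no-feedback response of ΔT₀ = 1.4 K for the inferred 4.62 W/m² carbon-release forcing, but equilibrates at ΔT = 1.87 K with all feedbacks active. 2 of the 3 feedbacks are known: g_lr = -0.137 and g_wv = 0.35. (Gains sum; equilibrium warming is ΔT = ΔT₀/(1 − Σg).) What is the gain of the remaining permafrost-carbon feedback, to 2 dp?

Amplification A = ΔT/ΔT₀ = 1.87/1.4 = 1.336.
Total gain g = 1 − 1/A = 1 − 1/1.336 = 0.2515.
Known gains sum to -0.137 + 0.35 = 0.213.
g_pf = 0.2515 − 0.213 = 0.04.

0.04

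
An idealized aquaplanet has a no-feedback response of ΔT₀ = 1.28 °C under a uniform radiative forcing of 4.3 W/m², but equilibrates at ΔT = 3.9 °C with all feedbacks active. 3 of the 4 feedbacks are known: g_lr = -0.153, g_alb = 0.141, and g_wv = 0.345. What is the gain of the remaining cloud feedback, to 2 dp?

Amplification A = ΔT/ΔT₀ = 3.9/1.28 = 3.047.
Total gain g = 1 − 1/A = 1 − 1/3.047 = 0.6718.
Known gains sum to -0.153 + 0.141 + 0.345 = 0.333.
g_cld = 0.6718 − 0.333 = 0.34.

0.34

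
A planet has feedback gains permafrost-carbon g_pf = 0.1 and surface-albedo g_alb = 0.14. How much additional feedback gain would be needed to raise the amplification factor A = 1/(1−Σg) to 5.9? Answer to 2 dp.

Current total gain = 0.24.
Target gain for A = 5.9: g* = 1 − 1/5.9 = 0.8305.
Additional gain needed = 0.8305 − 0.24 = 0.59.

0.59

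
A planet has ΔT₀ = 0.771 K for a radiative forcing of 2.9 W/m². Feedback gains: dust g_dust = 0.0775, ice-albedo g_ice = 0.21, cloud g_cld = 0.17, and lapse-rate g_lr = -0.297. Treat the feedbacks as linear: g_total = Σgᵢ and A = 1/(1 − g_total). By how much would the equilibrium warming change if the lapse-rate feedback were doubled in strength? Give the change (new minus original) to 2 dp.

Original: g = 0.1605, ΔT = 0.771/(1−0.1605) = 0.9184 K.
With doubled lapse-rate: g' = -0.1365, ΔT' = 0.771/(1+0.1365) = 0.6784 K.
Change = 0.6784 − 0.9184 = -0.24 K.

-0.24 K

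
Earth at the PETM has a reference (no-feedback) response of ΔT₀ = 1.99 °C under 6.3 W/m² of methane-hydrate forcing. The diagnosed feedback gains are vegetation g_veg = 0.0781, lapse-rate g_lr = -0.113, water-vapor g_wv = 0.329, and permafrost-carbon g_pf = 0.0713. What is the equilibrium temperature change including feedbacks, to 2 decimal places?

3.14 °C

Total gain g = 0.0781 − 0.113 + 0.329 + 0.0713 = 0.3654.
Amplification A = 1/(1 − 0.3654) = 1.576.
ΔT = 1.99 × 1.576 = 3.14 °C.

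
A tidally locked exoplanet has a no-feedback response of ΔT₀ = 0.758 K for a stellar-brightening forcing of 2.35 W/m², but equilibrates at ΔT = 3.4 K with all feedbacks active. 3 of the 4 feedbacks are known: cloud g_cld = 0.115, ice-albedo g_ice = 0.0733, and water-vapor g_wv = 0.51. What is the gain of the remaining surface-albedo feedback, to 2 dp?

0.08

Amplification A = ΔT/ΔT₀ = 3.4/0.758 = 4.485.
Total gain g = 1 − 1/A = 1 − 1/4.485 = 0.777.
Known gains sum to 0.115 + 0.0733 + 0.51 = 0.6983.
g_alb = 0.777 − 0.6983 = 0.08.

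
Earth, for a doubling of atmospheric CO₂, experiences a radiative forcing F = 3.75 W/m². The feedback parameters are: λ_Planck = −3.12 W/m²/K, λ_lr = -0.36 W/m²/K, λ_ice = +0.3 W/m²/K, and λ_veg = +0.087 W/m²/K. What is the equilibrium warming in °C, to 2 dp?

Net feedback parameter λ = (−3.12) + (-0.36) + (+0.3) + (+0.087) = -3.093 W/m²/K.
ΔT = −F/λ = −3.75/(-3.093) = 1.21 °C.

1.21 °C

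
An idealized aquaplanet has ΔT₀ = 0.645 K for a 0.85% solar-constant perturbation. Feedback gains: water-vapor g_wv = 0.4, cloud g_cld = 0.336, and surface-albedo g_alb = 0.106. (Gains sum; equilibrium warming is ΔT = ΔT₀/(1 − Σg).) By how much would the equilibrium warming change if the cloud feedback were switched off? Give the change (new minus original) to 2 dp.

Original: g = 0.842, ΔT = 0.645/(1−0.842) = 4.0823 K.
Without cloud: g' = 0.506, ΔT' = 0.645/(1−0.506) = 1.3057 K.
Change = 1.3057 − 4.0823 = -2.78 K.

-2.78 K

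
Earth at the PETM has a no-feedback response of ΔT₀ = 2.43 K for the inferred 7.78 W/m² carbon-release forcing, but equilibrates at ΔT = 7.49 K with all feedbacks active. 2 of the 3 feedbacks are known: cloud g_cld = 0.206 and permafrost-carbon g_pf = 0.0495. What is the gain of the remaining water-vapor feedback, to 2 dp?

Amplification A = ΔT/ΔT₀ = 7.49/2.43 = 3.082.
Total gain g = 1 − 1/A = 1 − 1/3.082 = 0.6755.
Known gains sum to 0.206 + 0.0495 = 0.2555.
g_wv = 0.6755 − 0.2555 = 0.42.

0.42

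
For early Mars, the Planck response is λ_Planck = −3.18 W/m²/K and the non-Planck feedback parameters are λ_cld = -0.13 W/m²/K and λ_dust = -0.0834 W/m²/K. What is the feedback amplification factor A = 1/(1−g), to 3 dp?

Convert to gains: g_cld = -0.13/3.18 = -0.04088; g_dust = -0.0834/3.18 = -0.02623.
Total gain g = -0.06711.
A = 1/(1 + 0.06711) = 0.937.

0.937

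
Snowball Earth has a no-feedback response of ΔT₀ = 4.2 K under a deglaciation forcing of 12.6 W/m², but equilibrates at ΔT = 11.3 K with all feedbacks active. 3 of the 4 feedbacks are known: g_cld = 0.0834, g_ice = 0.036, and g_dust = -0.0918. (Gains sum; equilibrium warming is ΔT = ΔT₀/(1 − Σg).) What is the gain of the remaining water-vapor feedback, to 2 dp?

Amplification A = ΔT/ΔT₀ = 11.3/4.2 = 2.69.
Total gain g = 1 − 1/A = 1 − 1/2.69 = 0.6283.
Known gains sum to 0.0834 + 0.036 − 0.0918 = 0.0276.
g_wv = 0.6283 − 0.0276 = 0.60.

0.60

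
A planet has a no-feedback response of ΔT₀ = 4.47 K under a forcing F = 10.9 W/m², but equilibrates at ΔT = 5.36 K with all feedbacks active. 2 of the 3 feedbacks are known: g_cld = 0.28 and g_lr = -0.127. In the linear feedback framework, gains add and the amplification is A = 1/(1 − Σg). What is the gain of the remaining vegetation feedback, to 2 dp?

Amplification A = ΔT/ΔT₀ = 5.36/4.47 = 1.199.
Total gain g = 1 − 1/A = 1 − 1/1.199 = 0.166.
Known gains sum to 0.28 − 0.127 = 0.153.
g_veg = 0.166 − 0.153 = 0.01.

0.01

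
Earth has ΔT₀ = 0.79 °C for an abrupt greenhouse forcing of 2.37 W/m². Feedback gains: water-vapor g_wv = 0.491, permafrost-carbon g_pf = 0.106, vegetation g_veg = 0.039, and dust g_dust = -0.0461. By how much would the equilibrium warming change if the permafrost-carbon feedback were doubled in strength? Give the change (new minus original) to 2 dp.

0.67 °C

Original: g = 0.5899, ΔT = 0.79/(1−0.5899) = 1.9264 °C.
With doubled permafrost-carbon: g' = 0.6959, ΔT' = 0.79/(1−0.6959) = 2.5978 °C.
Change = 2.5978 − 1.9264 = 0.67 °C.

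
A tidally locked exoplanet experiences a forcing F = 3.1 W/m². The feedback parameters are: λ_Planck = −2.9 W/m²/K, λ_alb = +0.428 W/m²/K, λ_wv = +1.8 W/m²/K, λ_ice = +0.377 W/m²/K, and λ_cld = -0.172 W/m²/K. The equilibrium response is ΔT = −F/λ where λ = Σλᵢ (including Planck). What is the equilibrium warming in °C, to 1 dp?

6.6 °C

Net feedback parameter λ = (−2.9) + (+0.428) + (+1.8) + (+0.377) + (-0.172) = -0.467 W/m²/K.
ΔT = −F/λ = −3.1/(-0.467) = 6.6 °C.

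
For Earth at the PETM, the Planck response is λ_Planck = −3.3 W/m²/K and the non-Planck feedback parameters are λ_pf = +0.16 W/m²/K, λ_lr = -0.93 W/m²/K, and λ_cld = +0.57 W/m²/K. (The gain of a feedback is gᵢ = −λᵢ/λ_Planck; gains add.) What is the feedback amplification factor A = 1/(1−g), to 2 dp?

Convert to gains: g_pf = 0.16/3.3 = 0.04848; g_lr = -0.93/3.3 = -0.2818; g_cld = 0.57/3.3 = 0.1727.
Total gain g = -0.06062.
A = 1/(1 + 0.06062) = 0.94.

0.94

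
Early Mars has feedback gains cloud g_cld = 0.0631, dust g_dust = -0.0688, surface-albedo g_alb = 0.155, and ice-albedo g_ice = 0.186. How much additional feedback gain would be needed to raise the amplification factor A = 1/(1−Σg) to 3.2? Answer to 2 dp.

0.35

Current total gain = 0.3353.
Target gain for A = 3.2: g* = 1 − 1/3.2 = 0.6875.
Additional gain needed = 0.6875 − 0.3353 = 0.35.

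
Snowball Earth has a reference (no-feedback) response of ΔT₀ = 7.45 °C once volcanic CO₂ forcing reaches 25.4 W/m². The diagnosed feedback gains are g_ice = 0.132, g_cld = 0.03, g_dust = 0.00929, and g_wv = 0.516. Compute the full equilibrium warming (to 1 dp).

Total gain g = 0.132 + 0.03 + 0.00929 + 0.516 = 0.68729.
Amplification A = 1/(1 − 0.68729) = 3.198.
ΔT = 7.45 × 3.198 = 23.8 °C.

23.8 °C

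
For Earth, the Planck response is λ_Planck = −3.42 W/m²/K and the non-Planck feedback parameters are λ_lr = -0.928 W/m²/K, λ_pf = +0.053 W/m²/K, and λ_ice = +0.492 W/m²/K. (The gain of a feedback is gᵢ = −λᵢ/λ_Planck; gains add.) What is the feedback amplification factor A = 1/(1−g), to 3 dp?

0.899

Convert to gains: g_lr = -0.928/3.42 = -0.2713; g_pf = 0.053/3.42 = 0.0155; g_ice = 0.492/3.42 = 0.1439.
Total gain g = -0.1119.
A = 1/(1 + 0.1119) = 0.899.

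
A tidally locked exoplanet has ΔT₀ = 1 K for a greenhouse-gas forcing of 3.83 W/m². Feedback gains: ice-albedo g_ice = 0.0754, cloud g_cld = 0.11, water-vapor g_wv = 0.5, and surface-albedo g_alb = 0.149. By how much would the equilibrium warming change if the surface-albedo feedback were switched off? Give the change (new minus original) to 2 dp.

-2.86 K

Original: g = 0.8344, ΔT = 1/(1−0.8344) = 6.0386 K.
Without surface-albedo: g' = 0.6854, ΔT' = 1/(1−0.6854) = 3.1786 K.
Change = 3.1786 − 6.0386 = -2.86 K.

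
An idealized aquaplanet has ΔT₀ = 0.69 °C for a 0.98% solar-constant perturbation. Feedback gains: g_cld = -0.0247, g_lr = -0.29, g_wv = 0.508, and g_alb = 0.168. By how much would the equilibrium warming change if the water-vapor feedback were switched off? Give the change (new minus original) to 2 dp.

-0.48 °C

Original: g = 0.3613, ΔT = 0.69/(1−0.3613) = 1.0803 °C.
Without water-vapor: g' = -0.1467, ΔT' = 0.69/(1+0.1467) = 0.6017 °C.
Change = 0.6017 − 1.0803 = -0.48 °C.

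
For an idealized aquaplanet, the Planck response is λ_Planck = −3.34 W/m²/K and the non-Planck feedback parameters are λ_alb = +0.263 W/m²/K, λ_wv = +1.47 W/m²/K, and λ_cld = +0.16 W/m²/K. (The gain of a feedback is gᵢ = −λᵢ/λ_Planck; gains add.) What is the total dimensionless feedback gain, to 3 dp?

0.567

Convert to gains: g_alb = 0.263/3.34 = 0.07874; g_wv = 1.47/3.34 = 0.4401; g_cld = 0.16/3.34 = 0.0479.
Total gain g = 0.56674.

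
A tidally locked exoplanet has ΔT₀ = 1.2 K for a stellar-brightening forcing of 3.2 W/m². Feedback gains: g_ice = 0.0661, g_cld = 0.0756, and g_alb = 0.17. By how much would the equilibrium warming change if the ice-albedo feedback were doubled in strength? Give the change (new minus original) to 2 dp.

Original: g = 0.3117, ΔT = 1.2/(1−0.3117) = 1.7434 K.
With doubled ice-albedo: g' = 0.3778, ΔT' = 1.2/(1−0.3778) = 1.9286 K.
Change = 1.9286 − 1.7434 = 0.19 K.

0.19 K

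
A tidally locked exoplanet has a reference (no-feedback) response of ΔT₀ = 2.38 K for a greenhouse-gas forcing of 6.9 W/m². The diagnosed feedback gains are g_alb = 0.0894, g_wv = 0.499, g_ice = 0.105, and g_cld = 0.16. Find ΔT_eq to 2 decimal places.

Total gain g = 0.0894 + 0.499 + 0.105 + 0.16 = 0.8534.
Amplification A = 1/(1 − 0.8534) = 6.821.
ΔT = 2.38 × 6.821 = 16.23 K.

16.23 K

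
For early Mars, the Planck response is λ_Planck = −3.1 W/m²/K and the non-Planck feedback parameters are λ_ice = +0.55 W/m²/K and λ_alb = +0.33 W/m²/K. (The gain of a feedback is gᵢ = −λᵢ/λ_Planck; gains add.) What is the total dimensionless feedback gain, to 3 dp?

Convert to gains: g_ice = 0.55/3.1 = 0.1774; g_alb = 0.33/3.1 = 0.1065.
Total gain g = 0.2839.

0.284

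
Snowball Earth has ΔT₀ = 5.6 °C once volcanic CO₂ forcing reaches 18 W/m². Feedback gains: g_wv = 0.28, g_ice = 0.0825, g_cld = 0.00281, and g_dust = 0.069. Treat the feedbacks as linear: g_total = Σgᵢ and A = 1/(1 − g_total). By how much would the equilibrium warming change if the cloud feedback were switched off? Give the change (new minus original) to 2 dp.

-0.05 °C

Original: g = 0.43431, ΔT = 5.6/(1−0.43431) = 9.8994 °C.
Without cloud: g' = 0.4315, ΔT' = 5.6/(1−0.4315) = 9.8505 °C.
Change = 9.8505 − 9.8994 = -0.05 °C.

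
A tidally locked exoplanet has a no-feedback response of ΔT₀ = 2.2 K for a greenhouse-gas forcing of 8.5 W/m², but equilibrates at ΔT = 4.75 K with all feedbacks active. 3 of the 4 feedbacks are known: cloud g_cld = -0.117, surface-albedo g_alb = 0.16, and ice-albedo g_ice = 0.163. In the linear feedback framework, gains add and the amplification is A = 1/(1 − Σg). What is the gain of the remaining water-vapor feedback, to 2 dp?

0.33

Amplification A = ΔT/ΔT₀ = 4.75/2.2 = 2.159.
Total gain g = 1 − 1/A = 1 − 1/2.159 = 0.5368.
Known gains sum to -0.117 + 0.16 + 0.163 = 0.206.
g_wv = 0.5368 − 0.206 = 0.33.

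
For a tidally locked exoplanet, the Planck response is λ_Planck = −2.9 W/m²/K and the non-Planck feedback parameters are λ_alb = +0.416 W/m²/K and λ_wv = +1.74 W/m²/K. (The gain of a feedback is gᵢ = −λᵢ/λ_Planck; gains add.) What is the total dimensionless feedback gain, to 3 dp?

0.743

Convert to gains: g_alb = 0.416/2.9 = 0.1434; g_wv = 1.74/2.9 = 0.6.
Total gain g = 0.7434.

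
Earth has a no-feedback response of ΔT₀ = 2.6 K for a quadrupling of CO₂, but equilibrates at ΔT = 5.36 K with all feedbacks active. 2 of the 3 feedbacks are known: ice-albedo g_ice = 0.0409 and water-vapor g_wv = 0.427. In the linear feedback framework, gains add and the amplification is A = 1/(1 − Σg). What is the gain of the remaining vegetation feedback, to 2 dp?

0.05

Amplification A = ΔT/ΔT₀ = 5.36/2.6 = 2.062.
Total gain g = 1 − 1/A = 1 − 1/2.062 = 0.515.
Known gains sum to 0.0409 + 0.427 = 0.4679.
g_veg = 0.515 − 0.4679 = 0.05.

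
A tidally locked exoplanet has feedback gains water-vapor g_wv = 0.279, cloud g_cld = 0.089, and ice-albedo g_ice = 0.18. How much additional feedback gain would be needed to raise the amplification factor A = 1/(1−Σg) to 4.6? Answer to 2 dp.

0.23

Current total gain = 0.548.
Target gain for A = 4.6: g* = 1 − 1/4.6 = 0.7826.
Additional gain needed = 0.7826 − 0.548 = 0.23.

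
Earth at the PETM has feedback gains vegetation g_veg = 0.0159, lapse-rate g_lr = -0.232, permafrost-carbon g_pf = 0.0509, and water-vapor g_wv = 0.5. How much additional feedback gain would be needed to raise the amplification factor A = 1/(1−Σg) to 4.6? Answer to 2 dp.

Current total gain = 0.3348.
Target gain for A = 4.6: g* = 1 − 1/4.6 = 0.7826.
Additional gain needed = 0.7826 − 0.3348 = 0.45.

0.45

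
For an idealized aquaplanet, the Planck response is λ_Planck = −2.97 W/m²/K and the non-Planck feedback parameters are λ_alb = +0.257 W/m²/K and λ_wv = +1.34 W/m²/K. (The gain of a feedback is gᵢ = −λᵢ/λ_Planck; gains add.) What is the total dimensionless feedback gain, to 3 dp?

Convert to gains: g_alb = 0.257/2.97 = 0.08653; g_wv = 1.34/2.97 = 0.4512.
Total gain g = 0.53773.

0.538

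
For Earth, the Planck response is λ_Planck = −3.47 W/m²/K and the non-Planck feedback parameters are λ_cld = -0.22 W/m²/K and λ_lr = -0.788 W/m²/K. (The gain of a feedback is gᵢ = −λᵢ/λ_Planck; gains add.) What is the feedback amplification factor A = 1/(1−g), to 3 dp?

Convert to gains: g_cld = -0.22/3.47 = -0.0634; g_lr = -0.788/3.47 = -0.2271.
Total gain g = -0.2905.
A = 1/(1 + 0.2905) = 0.775.

0.775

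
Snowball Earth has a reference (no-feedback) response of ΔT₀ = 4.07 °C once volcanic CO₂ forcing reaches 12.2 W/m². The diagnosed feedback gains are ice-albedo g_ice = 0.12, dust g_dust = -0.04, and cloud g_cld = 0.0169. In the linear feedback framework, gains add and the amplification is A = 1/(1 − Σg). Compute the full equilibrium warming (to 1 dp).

4.5 °C

Total gain g = 0.12 − 0.04 + 0.0169 = 0.0969.
Amplification A = 1/(1 − 0.0969) = 1.107.
ΔT = 4.07 × 1.107 = 4.5 °C.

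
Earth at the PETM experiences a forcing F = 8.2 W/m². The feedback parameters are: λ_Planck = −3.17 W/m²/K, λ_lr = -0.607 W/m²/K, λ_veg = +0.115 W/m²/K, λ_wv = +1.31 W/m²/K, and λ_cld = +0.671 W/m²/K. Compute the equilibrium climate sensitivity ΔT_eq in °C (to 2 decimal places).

Net feedback parameter λ = (−3.17) + (-0.607) + (+0.115) + (+1.31) + (+0.671) = -1.681 W/m²/K.
ΔT = −F/λ = −8.2/(-1.681) = 4.88 °C.

4.88 °C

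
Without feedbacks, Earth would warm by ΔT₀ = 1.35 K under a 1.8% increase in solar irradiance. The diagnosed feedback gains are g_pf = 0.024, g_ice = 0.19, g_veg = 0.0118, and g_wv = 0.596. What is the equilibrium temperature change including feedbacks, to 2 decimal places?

7.58 K

Total gain g = 0.024 + 0.19 + 0.0118 + 0.596 = 0.8218.
Amplification A = 1/(1 − 0.8218) = 5.612.
ΔT = 1.35 × 5.612 = 7.58 K.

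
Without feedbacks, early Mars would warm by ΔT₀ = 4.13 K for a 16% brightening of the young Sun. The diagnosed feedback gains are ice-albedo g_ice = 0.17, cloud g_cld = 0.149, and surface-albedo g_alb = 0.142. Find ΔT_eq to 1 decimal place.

Total gain g = 0.17 + 0.149 + 0.142 = 0.461.
Amplification A = 1/(1 − 0.461) = 1.855.
ΔT = 4.13 × 1.855 = 7.7 K.

7.7 K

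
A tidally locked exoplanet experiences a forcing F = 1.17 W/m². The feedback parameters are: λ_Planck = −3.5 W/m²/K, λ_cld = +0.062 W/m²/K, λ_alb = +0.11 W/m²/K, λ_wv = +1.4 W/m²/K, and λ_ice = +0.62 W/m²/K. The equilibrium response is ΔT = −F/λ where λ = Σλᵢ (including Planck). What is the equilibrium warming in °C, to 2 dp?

Net feedback parameter λ = (−3.5) + (+0.062) + (+0.11) + (+1.4) + (+0.62) = -1.308 W/m²/K.
ΔT = −F/λ = −1.17/(-1.308) = 0.89 °C.

0.89 °C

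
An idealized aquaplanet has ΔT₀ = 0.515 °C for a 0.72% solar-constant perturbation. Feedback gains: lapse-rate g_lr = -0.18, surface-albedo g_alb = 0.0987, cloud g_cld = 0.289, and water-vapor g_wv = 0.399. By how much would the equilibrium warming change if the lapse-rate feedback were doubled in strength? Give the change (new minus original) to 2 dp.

-0.41 °C

Original: g = 0.6067, ΔT = 0.515/(1−0.6067) = 1.3094 °C.
With doubled lapse-rate: g' = 0.4267, ΔT' = 0.515/(1−0.4267) = 0.8983 °C.
Change = 0.8983 − 1.3094 = -0.41 °C.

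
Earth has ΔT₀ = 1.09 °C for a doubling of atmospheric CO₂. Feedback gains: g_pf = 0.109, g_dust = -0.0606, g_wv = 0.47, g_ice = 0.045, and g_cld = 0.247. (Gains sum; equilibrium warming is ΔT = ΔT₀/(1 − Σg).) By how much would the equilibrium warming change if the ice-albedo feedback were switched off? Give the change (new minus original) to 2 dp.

Original: g = 0.8104, ΔT = 1.09/(1−0.8104) = 5.7489 °C.
Without ice-albedo: g' = 0.7654, ΔT' = 1.09/(1−0.7654) = 4.6462 °C.
Change = 4.6462 − 5.7489 = -1.10 °C.

-1.10 °C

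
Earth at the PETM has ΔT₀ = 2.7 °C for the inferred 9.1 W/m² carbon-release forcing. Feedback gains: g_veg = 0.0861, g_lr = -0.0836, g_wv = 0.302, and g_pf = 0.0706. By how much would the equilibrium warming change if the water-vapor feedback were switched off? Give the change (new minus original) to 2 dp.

Original: g = 0.3751, ΔT = 2.7/(1−0.3751) = 4.3207 °C.
Without water-vapor: g' = 0.0731, ΔT' = 2.7/(1−0.0731) = 2.9129 °C.
Change = 2.9129 − 4.3207 = -1.41 °C.

-1.41 °C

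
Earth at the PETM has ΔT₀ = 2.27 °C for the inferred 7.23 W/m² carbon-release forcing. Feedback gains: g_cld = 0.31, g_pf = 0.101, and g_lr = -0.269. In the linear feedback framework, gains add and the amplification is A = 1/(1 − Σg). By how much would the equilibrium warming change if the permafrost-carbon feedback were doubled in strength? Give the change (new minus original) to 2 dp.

0.35 °C

Original: g = 0.142, ΔT = 2.27/(1−0.142) = 2.6457 °C.
With doubled permafrost-carbon: g' = 0.243, ΔT' = 2.27/(1−0.243) = 2.9987 °C.
Change = 2.9987 − 2.6457 = 0.35 °C.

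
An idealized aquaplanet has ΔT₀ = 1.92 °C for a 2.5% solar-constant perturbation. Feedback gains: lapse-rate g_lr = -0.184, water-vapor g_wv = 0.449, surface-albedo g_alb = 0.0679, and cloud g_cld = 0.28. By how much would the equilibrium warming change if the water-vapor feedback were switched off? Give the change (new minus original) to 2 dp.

-2.66 °C

Original: g = 0.6129, ΔT = 1.92/(1−0.6129) = 4.9600 °C.
Without water-vapor: g' = 0.1639, ΔT' = 1.92/(1−0.1639) = 2.2964 °C.
Change = 2.2964 − 4.9600 = -2.66 °C.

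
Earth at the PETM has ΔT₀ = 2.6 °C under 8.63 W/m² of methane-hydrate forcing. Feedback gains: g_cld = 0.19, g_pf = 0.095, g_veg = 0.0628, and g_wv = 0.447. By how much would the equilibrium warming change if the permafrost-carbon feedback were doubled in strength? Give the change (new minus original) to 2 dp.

Original: g = 0.7948, ΔT = 2.6/(1−0.7948) = 12.6706 °C.
With doubled permafrost-carbon: g' = 0.8898, ΔT' = 2.6/(1−0.8898) = 23.5935 °C.
Change = 23.5935 − 12.6706 = 10.92 °C.

10.92 °C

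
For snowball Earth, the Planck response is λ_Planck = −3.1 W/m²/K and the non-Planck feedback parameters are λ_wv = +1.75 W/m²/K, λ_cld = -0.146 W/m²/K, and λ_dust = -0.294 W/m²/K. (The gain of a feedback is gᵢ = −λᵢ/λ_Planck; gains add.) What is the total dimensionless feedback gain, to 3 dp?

Convert to gains: g_wv = 1.75/3.1 = 0.5645; g_cld = -0.146/3.1 = -0.0471; g_dust = -0.294/3.1 = -0.09484.
Total gain g = 0.42256.

0.423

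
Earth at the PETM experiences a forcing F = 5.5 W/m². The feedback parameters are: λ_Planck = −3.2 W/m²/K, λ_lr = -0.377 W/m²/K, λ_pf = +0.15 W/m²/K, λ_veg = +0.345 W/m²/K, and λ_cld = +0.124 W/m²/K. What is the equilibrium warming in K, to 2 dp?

Net feedback parameter λ = (−3.2) + (-0.377) + (+0.15) + (+0.345) + (+0.124) = -2.958 W/m²/K.
ΔT = −F/λ = −5.5/(-2.958) = 1.86 K.

1.86 K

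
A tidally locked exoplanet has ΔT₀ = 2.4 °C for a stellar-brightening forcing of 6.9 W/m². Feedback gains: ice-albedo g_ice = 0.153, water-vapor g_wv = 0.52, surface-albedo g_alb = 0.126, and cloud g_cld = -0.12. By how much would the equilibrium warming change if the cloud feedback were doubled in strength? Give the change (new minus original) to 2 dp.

Original: g = 0.679, ΔT = 2.4/(1−0.679) = 7.4766 °C.
With doubled cloud: g' = 0.559, ΔT' = 2.4/(1−0.559) = 5.4422 °C.
Change = 5.4422 − 7.4766 = -2.03 °C.

-2.03 °C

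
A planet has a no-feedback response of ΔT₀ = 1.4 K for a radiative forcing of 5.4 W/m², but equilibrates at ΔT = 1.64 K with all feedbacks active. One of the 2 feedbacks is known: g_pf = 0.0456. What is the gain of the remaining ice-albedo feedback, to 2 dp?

Amplification A = ΔT/ΔT₀ = 1.64/1.4 = 1.171.
Total gain g = 1 − 1/A = 1 − 1/1.171 = 0.146.
The known gain is 0.0456.
g_ice = 0.146 − 0.0456 = 0.10.

0.10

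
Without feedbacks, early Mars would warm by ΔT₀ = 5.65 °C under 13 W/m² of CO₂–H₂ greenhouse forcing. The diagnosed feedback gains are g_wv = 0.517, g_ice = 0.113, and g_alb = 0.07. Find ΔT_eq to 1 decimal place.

Total gain g = 0.517 + 0.113 + 0.07 = 0.7.
Amplification A = 1/(1 − 0.7) = 3.333.
ΔT = 5.65 × 3.333 = 18.8 °C.

18.8 °C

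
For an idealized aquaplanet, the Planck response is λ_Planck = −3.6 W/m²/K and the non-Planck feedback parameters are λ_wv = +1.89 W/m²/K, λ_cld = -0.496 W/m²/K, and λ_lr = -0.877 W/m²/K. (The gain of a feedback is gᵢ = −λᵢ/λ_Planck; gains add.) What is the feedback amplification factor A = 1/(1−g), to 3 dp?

1.168

Convert to gains: g_wv = 1.89/3.6 = 0.525; g_cld = -0.496/3.6 = -0.1378; g_lr = -0.877/3.6 = -0.2436.
Total gain g = 0.1436.
A = 1/(1 − 0.1436) = 1.168.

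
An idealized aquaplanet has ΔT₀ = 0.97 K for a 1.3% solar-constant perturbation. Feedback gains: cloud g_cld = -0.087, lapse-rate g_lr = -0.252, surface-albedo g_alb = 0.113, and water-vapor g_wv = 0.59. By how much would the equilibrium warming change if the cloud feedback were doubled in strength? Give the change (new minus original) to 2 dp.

Original: g = 0.364, ΔT = 0.97/(1−0.364) = 1.5252 K.
With doubled cloud: g' = 0.277, ΔT' = 0.97/(1−0.277) = 1.3416 K.
Change = 1.3416 − 1.5252 = -0.18 K.

-0.18 K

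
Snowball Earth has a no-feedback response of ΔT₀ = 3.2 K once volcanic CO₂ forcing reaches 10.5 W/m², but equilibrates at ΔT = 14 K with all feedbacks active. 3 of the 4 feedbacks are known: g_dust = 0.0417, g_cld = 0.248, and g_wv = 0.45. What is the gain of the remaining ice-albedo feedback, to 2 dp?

Amplification A = ΔT/ΔT₀ = 14/3.2 = 4.375.
Total gain g = 1 − 1/A = 1 − 1/4.375 = 0.7714.
Known gains sum to 0.0417 + 0.248 + 0.45 = 0.7397.
g_ice = 0.7714 − 0.7397 = 0.03.

0.03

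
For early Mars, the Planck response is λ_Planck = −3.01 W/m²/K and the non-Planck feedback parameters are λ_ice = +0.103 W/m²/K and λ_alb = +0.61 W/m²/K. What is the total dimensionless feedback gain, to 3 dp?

0.237

Convert to gains: g_ice = 0.103/3.01 = 0.03422; g_alb = 0.61/3.01 = 0.2027.
Total gain g = 0.23692.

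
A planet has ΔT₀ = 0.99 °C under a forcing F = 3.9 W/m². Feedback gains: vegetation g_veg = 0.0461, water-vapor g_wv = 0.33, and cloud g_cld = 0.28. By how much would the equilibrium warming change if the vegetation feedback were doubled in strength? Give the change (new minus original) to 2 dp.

Original: g = 0.6561, ΔT = 0.99/(1−0.6561) = 2.8787 °C.
With doubled vegetation: g' = 0.7022, ΔT' = 0.99/(1−0.7022) = 3.3244 °C.
Change = 3.3244 − 2.8787 = 0.45 °C.

0.45 °C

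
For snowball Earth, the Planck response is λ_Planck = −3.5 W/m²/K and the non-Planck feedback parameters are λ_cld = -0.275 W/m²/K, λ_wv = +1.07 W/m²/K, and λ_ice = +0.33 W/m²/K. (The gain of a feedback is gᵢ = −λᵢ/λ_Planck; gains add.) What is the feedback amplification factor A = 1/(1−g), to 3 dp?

1.474

Convert to gains: g_cld = -0.275/3.5 = -0.07857; g_wv = 1.07/3.5 = 0.3057; g_ice = 0.33/3.5 = 0.09429.
Total gain g = 0.32142.
A = 1/(1 − 0.32142) = 1.474.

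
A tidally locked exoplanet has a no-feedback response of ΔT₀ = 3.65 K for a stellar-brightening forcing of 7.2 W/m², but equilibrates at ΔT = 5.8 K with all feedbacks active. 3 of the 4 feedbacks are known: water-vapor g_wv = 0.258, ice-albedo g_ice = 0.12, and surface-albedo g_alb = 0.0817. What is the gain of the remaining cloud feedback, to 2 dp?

-0.09

Amplification A = ΔT/ΔT₀ = 5.8/3.65 = 1.589.
Total gain g = 1 − 1/A = 1 − 1/1.589 = 0.3707.
Known gains sum to 0.258 + 0.12 + 0.0817 = 0.4597.
g_cld = 0.3707 − 0.4597 = -0.09.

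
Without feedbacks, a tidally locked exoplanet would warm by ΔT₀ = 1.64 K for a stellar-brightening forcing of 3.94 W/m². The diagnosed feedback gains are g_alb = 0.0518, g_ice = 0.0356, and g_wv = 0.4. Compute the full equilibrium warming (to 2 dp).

3.20 K

Total gain g = 0.0518 + 0.0356 + 0.4 = 0.4874.
Amplification A = 1/(1 − 0.4874) = 1.951.
ΔT = 1.64 × 1.951 = 3.20 K.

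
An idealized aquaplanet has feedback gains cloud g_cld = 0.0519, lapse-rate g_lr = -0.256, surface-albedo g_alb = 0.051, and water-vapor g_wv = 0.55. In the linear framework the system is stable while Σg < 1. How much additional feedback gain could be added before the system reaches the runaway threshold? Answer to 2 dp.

Current total gain = 0.0519 − 0.256 + 0.051 + 0.55 = 0.3969.
Margin to runaway = 1 − 0.3969 = 0.60.

0.60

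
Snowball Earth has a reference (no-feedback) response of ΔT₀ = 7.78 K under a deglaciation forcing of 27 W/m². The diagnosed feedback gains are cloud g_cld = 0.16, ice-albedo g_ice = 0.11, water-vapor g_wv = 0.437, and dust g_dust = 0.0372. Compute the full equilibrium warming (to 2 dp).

Total gain g = 0.16 + 0.11 + 0.437 + 0.0372 = 0.7442.
Amplification A = 1/(1 − 0.7442) = 3.909.
ΔT = 7.78 × 3.909 = 30.41 K.

30.41 K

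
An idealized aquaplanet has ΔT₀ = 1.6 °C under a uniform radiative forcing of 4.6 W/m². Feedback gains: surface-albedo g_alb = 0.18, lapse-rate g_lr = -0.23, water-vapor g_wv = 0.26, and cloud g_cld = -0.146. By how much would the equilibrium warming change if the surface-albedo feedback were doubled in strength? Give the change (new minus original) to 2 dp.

0.41 °C

Original: g = 0.064, ΔT = 1.6/(1−0.064) = 1.7094 °C.
With doubled surface-albedo: g' = 0.244, ΔT' = 1.6/(1−0.244) = 2.1164 °C.
Change = 2.1164 − 1.7094 = 0.41 °C.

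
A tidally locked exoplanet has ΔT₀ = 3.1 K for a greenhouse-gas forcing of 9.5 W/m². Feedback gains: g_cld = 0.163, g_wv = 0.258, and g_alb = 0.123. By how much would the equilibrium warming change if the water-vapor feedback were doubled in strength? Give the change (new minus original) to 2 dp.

Original: g = 0.544, ΔT = 3.1/(1−0.544) = 6.7982 K.
With doubled water-vapor: g' = 0.802, ΔT' = 3.1/(1−0.802) = 15.6566 K.
Change = 15.6566 − 6.7982 = 8.86 K.

8.86 K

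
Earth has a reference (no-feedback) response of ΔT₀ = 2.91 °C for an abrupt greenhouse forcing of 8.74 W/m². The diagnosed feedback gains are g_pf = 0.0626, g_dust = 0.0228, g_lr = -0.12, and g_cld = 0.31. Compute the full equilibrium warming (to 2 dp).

4.02 °C

Total gain g = 0.0626 + 0.0228 − 0.12 + 0.31 = 0.2754.
Amplification A = 1/(1 − 0.2754) = 1.38.
ΔT = 2.91 × 1.38 = 4.02 °C.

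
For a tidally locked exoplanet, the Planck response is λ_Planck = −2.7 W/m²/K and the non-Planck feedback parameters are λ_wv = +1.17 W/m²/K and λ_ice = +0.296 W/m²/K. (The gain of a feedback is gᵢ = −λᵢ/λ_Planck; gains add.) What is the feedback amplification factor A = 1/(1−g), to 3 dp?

2.188

Convert to gains: g_wv = 1.17/2.7 = 0.4333; g_ice = 0.296/2.7 = 0.1096.
Total gain g = 0.5429.
A = 1/(1 − 0.5429) = 2.188.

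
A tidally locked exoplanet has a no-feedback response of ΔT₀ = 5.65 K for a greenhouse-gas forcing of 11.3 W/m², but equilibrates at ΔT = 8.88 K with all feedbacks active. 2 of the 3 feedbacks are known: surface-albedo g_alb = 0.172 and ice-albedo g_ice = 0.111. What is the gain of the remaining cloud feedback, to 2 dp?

Amplification A = ΔT/ΔT₀ = 8.88/5.65 = 1.572.
Total gain g = 1 − 1/A = 1 − 1/1.572 = 0.3639.
Known gains sum to 0.172 + 0.111 = 0.283.
g_cld = 0.3639 − 0.283 = 0.08.

0.08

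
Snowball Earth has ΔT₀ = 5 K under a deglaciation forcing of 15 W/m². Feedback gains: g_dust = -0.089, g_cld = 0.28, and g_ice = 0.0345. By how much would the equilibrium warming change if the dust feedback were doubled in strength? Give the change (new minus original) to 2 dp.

Original: g = 0.2255, ΔT = 5/(1−0.2255) = 6.4558 K.
With doubled dust: g' = 0.1365, ΔT' = 5/(1−0.1365) = 5.7904 K.
Change = 5.7904 − 6.4558 = -0.67 K.

-0.67 K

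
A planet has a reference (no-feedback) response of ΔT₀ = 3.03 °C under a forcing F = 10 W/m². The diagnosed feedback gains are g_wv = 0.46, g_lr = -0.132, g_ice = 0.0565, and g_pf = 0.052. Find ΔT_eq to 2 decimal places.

5.38 °C

Total gain g = 0.46 − 0.132 + 0.0565 + 0.052 = 0.4365.
Amplification A = 1/(1 − 0.4365) = 1.775.
ΔT = 3.03 × 1.775 = 5.38 °C.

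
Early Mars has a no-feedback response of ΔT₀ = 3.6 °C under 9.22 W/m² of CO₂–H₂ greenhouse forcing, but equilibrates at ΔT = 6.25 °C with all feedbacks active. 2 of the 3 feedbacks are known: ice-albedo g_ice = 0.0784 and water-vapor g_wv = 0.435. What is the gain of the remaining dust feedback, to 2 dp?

Amplification A = ΔT/ΔT₀ = 6.25/3.6 = 1.736.
Total gain g = 1 − 1/A = 1 − 1/1.736 = 0.424.
Known gains sum to 0.0784 + 0.435 = 0.5134.
g_dust = 0.424 − 0.5134 = -0.09.

-0.09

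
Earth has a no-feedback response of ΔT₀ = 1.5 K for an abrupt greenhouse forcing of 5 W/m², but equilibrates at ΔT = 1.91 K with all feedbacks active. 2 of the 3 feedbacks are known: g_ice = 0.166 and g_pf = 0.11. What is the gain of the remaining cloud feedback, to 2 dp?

Amplification A = ΔT/ΔT₀ = 1.91/1.5 = 1.273.
Total gain g = 1 − 1/A = 1 − 1/1.273 = 0.2145.
Known gains sum to 0.166 + 0.11 = 0.276.
g_cld = 0.2145 − 0.276 = -0.06.

-0.06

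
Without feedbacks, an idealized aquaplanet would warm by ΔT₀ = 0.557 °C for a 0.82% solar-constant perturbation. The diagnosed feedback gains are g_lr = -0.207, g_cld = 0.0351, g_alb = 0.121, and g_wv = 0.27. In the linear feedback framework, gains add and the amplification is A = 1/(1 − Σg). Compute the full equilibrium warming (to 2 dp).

0.71 °C

Total gain g = -0.207 + 0.0351 + 0.121 + 0.27 = 0.2191.
Amplification A = 1/(1 − 0.2191) = 1.281.
ΔT = 0.557 × 1.281 = 0.71 °C.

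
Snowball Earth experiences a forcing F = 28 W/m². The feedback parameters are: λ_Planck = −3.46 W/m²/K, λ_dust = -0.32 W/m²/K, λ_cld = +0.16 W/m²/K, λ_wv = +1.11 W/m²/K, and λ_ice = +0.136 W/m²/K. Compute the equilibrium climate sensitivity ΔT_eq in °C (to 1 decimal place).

11.8 °C

Net feedback parameter λ = (−3.46) + (-0.32) + (+0.16) + (+1.11) + (+0.136) = -2.374 W/m²/K.
ΔT = −F/λ = −28/(-2.374) = 11.8 °C.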